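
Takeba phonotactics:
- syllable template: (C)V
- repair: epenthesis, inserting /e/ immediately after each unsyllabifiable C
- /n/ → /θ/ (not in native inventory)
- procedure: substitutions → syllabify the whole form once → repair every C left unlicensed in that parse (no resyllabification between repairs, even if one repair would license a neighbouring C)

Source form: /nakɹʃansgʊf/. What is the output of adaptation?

Substitution: /n/ → /θ/, giving /θakɹʃaθsgʊf/.
Syllabifying with onset maximization leaves /k/, /ɹ/, /θ/, /s/, /f/ stranded (no codas are permitted; onsets are limited to one consonant).
Each unlicensed consonant becomes the onset of a new syllable: /k/ → /ke/, /ɹ/ → /ɹe/, /θ/ → /θe/, /s/ → /se/, /f/ → /fe/.

θakeɹeʃaθesegʊfe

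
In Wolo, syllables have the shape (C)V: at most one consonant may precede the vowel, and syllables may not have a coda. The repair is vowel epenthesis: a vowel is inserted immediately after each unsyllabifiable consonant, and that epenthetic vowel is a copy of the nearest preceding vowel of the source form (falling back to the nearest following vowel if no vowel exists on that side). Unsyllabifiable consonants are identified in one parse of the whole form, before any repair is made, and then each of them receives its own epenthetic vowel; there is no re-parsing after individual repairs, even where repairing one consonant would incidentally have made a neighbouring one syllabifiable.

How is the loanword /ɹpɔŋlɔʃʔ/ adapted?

ɹɔpɔŋɔlɔʃɔʔɔ

Under (C)V, the unsyllabifiable consonants are /ɹ/, /ŋ/, /ʃ/, /ʔ/ (no codas are permitted; onsets are limited to one consonant).
Each unlicensed consonant becomes the onset of a new syllable: /ɹ/ → /ɹɔ/, /ŋ/ → /ŋɔ/, /ʃ/ → /ʃɔ/, /ʔ/ → /ʔɔ/.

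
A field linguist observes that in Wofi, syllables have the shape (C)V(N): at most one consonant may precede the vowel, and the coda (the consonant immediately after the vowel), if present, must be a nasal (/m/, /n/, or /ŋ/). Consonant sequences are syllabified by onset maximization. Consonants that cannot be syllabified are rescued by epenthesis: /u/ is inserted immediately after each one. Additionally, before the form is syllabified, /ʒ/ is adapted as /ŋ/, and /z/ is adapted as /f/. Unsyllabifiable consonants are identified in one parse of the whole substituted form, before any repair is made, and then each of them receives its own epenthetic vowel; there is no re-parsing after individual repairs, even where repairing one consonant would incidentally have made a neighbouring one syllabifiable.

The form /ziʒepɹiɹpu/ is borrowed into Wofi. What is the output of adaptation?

fiŋepuɹiɹupu

Substitution: /z/ → /f/, /ʒ/ → /ŋ/, giving /fiŋepɹiɹpu/.
Under (C)V(N), the unsyllabifiable consonants are /p/, /ɹ/ (only a nasal (/m/, /n/, or /ŋ/) is licensed in coda position; onsets are limited to one consonant).
Each unlicensed consonant becomes the onset of a new syllable: /p/ → /pu/, /ɹ/ → /ɹu/.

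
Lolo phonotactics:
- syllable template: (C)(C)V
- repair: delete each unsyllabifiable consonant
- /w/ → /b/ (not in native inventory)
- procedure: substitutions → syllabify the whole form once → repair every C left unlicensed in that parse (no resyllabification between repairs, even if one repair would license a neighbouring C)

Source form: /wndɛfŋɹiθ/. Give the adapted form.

ndɛŋɹi

Substitution: /w/ → /b/, giving /bndɛfŋɹiθ/.
Under (C)(C)V, the unsyllabifiable consonants are /b/, /f/, /θ/ (no codas are permitted; onsets may contain at most 2 consonants).
Deletion applies to /b/, /f/, /θ/.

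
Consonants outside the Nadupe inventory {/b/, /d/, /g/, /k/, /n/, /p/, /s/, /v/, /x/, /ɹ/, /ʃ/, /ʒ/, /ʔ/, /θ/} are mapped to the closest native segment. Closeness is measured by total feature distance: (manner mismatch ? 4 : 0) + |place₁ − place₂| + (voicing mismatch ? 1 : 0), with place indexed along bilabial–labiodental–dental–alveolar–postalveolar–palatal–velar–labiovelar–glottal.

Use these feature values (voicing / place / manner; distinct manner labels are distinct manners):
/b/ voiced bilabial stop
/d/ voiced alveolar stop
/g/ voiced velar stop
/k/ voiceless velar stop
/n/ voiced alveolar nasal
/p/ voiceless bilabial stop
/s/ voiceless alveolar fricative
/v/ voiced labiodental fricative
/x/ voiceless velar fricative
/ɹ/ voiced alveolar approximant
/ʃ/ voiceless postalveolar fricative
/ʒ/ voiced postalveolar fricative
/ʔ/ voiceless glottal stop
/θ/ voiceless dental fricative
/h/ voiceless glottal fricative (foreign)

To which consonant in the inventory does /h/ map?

/x/ is closest: same manner (fricative), place distance 2 (glottal→velar), same voicing; total 2. Next closest is /ʃ/ at distance 4.

x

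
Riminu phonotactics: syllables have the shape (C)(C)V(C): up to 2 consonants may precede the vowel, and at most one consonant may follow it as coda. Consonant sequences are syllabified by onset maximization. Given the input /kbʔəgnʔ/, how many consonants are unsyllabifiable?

Syllabifying with onset maximization leaves /k/, /n/, /ʔ/ stranded (at most one coda consonant is licensed; onsets may contain at most 2 consonants).

3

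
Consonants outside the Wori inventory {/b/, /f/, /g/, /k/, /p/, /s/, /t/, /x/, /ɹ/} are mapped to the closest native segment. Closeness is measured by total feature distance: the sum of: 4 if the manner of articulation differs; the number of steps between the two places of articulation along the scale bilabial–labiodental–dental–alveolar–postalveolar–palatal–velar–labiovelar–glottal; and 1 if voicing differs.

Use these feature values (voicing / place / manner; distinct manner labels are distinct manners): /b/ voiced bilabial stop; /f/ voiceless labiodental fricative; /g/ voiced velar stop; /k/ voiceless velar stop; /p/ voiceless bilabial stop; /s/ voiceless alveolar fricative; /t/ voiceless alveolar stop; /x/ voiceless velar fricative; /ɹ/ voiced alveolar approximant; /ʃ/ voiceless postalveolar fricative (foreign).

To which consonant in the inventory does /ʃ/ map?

s

/s/ is closest: same manner (fricative), place distance 1 (postalveolar→alveolar), same voicing; total 1. Next closest is /x/ at distance 2.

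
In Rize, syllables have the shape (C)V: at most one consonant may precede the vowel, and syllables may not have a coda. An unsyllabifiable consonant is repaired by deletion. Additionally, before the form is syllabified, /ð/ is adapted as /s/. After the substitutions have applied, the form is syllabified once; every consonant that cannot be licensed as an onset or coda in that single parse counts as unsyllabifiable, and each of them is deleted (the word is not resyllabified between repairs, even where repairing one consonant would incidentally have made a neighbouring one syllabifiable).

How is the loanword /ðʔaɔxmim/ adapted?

Substitution: /ð/ → /s/, giving /sʔaɔxmim/.
Syllabifying with onset maximization leaves /s/, /x/, /m/ stranded (no codas are permitted; onsets are limited to one consonant).
Deleting the stranded consonants removes /s/, /x/, /m/.

ʔaɔmi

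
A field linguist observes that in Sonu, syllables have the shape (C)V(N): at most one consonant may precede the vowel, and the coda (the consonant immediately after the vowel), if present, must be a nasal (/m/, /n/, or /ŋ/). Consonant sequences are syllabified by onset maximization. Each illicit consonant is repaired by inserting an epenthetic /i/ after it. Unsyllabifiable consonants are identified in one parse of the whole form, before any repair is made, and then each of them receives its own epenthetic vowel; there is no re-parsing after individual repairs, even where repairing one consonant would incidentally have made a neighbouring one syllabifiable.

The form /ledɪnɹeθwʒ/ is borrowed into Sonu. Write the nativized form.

Under (C)V(N), the unsyllabifiable consonants are /θ/, /w/, /ʒ/ (only a nasal (/m/, /n/, or /ŋ/) is licensed in coda position; onsets are limited to one consonant).
Inserting the epenthetic vowel yields /θ/ → /θi/, /w/ → /wi/, /ʒ/ → /ʒi/.

ledɪnɹeθiwiʒi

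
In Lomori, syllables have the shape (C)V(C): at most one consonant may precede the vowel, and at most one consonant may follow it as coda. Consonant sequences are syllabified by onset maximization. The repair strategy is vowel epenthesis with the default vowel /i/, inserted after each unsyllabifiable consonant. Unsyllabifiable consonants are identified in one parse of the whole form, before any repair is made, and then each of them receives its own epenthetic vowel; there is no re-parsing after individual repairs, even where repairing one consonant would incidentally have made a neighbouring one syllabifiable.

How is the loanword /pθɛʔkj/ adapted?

Under (C)V(C), the unsyllabifiable consonants are /p/, /k/, /j/ (at most one coda consonant is licensed; onsets are limited to one consonant).
Inserting the epenthetic vowel yields /p/ → /pi/, /k/ → /ki/, /j/ → /ji/.

piθɛʔkiji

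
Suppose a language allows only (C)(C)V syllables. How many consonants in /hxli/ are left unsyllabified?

1

Under (C)(C)V, the unsyllabifiable consonants are /h/ (no codas are permitted; onsets may contain at most 2 consonants).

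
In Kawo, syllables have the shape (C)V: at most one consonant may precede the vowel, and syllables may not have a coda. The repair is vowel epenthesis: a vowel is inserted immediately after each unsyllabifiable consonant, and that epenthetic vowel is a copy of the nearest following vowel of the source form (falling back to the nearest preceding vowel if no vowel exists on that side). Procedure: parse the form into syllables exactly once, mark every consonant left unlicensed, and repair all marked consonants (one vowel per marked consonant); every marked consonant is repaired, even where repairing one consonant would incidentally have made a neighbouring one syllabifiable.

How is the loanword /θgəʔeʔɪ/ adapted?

Syllabifying with onset maximization leaves /θ/ stranded (no codas are permitted; onsets are limited to one consonant).
Inserting the epenthetic vowel yields /θ/ → /θə/.

θəgəʔeʔɪ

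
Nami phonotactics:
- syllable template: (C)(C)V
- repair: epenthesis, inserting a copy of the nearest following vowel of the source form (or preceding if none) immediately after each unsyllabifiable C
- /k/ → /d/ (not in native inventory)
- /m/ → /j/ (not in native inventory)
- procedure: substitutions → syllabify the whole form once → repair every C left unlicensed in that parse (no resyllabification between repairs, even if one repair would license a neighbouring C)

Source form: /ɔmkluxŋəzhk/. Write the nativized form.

Substitution: /m/ → /j/, /k/ → /d/, giving /ɔjdluxŋəzhd/.
Syllabifying with onset maximization leaves /j/, /z/, /h/, /d/ stranded (no codas are permitted; onsets may contain at most 2 consonants).
Each unlicensed consonant becomes the onset of a new syllable: /j/ → /ju/, /z/ → /zə/, /h/ → /hə/, /d/ → /də/.

ɔjudluxŋəzəhədə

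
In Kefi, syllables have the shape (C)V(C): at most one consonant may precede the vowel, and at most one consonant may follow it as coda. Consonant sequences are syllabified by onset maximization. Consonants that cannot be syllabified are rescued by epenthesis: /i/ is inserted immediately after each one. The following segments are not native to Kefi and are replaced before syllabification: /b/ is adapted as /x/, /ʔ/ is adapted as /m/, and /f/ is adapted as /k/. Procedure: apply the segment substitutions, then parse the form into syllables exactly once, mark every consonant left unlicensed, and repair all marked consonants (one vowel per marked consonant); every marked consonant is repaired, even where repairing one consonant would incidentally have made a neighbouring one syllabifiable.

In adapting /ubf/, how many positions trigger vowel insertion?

After substitution the input is /uxk/.
The unsyllabifiable consonants are /k/; each receives one epenthetic vowel.

1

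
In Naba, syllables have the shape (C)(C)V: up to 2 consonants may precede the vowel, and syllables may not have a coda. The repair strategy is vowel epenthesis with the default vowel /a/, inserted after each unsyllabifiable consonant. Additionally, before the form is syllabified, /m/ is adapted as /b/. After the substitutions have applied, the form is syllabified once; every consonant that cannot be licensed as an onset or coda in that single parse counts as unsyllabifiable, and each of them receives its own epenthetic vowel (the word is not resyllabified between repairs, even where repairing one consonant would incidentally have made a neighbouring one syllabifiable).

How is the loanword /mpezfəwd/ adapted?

Substitution: /m/ → /b/, giving /bpezfəwd/.
The consonants /w/, /d/ cannot be parsed into a legal (C)(C)V syllable (no codas are permitted; onsets may contain at most 2 consonants).
Inserting the epenthetic vowel yields /w/ → /wa/, /d/ → /da/.

bpezfəwada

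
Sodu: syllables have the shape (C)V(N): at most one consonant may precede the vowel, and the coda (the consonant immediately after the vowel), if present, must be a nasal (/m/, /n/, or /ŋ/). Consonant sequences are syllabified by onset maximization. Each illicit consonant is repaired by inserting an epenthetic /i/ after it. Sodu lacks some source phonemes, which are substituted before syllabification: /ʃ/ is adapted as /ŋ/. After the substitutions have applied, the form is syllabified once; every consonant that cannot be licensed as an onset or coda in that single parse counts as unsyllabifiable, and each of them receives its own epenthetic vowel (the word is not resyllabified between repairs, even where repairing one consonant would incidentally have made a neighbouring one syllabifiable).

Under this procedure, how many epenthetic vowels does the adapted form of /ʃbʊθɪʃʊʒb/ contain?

3

After substitution the input is /ŋbʊθɪŋʊʒb/.
The unsyllabifiable consonants are /ŋ/, /ʒ/, /b/; each receives one epenthetic vowel.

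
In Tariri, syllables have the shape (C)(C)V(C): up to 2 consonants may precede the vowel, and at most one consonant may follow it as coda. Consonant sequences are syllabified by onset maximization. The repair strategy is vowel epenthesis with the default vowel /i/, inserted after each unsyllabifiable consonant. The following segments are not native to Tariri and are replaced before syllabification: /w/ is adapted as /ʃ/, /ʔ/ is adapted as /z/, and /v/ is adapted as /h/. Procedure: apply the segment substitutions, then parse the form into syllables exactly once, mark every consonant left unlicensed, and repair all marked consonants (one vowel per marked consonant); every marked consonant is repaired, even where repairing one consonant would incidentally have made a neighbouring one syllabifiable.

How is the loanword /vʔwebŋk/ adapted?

Substitution: /v/ → /h/, /ʔ/ → /z/, /w/ → /ʃ/, giving /hzʃebŋk/.
Under (C)(C)V(C), the unsyllabifiable consonants are /h/, /ŋ/, /k/ (at most one coda consonant is licensed; onsets may contain at most 2 consonants).
Epenthesis after each stranded consonant: /h/ → /hi/, /ŋ/ → /ŋi/, /k/ → /ki/.

hizʃebŋiki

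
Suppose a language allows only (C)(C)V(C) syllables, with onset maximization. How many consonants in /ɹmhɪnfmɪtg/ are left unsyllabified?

2

Syllabifying with onset maximization leaves /ɹ/, /g/ stranded (at most one coda consonant is licensed; onsets may contain at most 2 consonants).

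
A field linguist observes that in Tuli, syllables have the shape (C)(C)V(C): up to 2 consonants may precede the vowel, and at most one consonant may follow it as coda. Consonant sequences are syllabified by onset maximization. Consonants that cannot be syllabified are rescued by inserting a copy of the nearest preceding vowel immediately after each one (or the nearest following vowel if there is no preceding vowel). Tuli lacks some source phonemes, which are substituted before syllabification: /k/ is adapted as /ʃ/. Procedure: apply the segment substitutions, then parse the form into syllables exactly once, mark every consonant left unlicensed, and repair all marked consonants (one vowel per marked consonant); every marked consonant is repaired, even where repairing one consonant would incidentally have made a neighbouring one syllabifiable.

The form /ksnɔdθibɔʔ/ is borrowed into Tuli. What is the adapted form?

ʃɔsnɔdθibɔʔ

Substitution: /k/ → /ʃ/, giving /ʃsnɔdθibɔʔ/.
Syllabifying with onset maximization leaves /ʃ/ stranded (at most one coda consonant is licensed; onsets may contain at most 2 consonants).
Epenthesis after each stranded consonant: /ʃ/ → /ʃɔ/.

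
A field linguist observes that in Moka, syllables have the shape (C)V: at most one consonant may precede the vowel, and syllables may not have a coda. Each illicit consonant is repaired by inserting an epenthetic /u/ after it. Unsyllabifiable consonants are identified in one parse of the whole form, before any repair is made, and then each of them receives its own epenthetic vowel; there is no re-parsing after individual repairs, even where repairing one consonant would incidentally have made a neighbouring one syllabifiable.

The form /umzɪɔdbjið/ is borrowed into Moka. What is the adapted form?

The consonants /m/, /d/, /b/, /ð/ cannot be parsed into a legal (C)V syllable (no codas are permitted; onsets are limited to one consonant).
Inserting the epenthetic vowel yields /m/ → /mu/, /d/ → /du/, /b/ → /bu/, /ð/ → /ðu/.

umuzɪɔdubujiðu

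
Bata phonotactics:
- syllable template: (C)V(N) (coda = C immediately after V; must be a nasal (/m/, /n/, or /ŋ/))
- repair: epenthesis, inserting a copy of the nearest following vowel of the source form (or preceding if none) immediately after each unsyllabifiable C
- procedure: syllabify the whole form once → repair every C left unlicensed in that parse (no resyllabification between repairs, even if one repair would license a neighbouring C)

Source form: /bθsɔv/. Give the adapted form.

bɔθɔsɔvɔ

Syllabifying with onset maximization leaves /b/, /θ/, /v/ stranded (only a nasal (/m/, /n/, or /ŋ/) is licensed in coda position; onsets are limited to one consonant).
Epenthesis after each stranded consonant: /b/ → /bɔ/, /θ/ → /θɔ/, /v/ → /vɔ/.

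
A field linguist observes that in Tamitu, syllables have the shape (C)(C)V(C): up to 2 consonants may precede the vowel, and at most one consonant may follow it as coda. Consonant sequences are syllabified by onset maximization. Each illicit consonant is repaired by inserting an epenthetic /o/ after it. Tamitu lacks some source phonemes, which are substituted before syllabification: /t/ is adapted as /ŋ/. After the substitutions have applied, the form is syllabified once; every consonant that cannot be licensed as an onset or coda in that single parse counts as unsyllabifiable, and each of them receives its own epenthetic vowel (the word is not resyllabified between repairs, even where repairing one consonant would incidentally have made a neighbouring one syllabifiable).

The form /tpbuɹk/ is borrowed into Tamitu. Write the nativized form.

Substitution: /t/ → /ŋ/, giving /ŋpbuɹk/.
Syllabifying with onset maximization leaves /ŋ/, /k/ stranded (at most one coda consonant is licensed; onsets may contain at most 2 consonants).
Inserting the epenthetic vowel yields /ŋ/ → /ŋo/, /k/ → /ko/.

ŋopbuɹko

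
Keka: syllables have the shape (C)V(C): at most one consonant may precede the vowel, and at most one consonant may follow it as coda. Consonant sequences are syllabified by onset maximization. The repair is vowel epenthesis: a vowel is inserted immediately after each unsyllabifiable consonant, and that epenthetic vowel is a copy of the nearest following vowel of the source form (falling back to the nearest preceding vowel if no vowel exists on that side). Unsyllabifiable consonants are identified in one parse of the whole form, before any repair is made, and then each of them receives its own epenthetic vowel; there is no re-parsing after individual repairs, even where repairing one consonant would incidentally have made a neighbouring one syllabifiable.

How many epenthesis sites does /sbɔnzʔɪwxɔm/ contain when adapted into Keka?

The unsyllabifiable consonants are /s/, /z/; each receives one epenthetic vowel.

2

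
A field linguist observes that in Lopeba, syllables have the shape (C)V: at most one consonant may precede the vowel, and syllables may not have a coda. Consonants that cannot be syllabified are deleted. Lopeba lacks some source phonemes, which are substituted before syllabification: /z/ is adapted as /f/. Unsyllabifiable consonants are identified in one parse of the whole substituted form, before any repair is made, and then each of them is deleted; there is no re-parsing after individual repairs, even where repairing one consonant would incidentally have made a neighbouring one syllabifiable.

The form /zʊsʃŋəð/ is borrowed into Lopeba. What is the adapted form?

fʊŋə

Substitution: /z/ → /f/, giving /fʊsʃŋəð/.
Under (C)V, the unsyllabifiable consonants are /s/, /ʃ/, /ð/ (no codas are permitted; onsets are limited to one consonant).
Each unlicensed consonant is deleted: /s/, /ʃ/, /ð/.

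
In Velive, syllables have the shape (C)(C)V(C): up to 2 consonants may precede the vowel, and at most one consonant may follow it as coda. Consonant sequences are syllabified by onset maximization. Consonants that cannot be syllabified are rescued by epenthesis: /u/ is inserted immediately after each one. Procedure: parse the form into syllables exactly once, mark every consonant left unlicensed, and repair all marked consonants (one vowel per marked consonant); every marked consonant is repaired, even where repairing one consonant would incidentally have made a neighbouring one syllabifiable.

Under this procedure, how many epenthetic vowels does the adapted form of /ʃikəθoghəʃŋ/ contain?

1

The unsyllabifiable consonants are /ŋ/; each receives one epenthetic vowel.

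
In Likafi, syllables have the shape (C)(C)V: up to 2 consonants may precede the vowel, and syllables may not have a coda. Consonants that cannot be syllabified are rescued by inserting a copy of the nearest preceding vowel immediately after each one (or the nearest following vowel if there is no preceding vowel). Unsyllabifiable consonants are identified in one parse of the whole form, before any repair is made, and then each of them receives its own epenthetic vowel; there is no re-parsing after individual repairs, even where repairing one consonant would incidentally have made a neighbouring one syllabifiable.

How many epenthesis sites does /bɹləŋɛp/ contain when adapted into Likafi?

The unsyllabifiable consonants are /b/, /p/; each receives one epenthetic vowel.

2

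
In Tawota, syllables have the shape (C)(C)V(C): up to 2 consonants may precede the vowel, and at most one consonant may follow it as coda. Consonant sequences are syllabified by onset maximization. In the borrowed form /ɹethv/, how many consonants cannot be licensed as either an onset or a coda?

Under (C)(C)V(C), the unsyllabifiable consonants are /h/, /v/ (at most one coda consonant is licensed; onsets may contain at most 2 consonants).

2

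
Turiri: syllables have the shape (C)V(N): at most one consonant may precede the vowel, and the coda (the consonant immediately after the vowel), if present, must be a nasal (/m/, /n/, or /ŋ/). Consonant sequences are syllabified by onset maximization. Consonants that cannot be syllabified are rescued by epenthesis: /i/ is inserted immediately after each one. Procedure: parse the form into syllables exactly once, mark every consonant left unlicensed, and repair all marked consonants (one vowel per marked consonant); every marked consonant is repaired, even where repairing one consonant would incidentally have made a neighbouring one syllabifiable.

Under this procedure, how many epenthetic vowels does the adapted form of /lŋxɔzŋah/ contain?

4

The unsyllabifiable consonants are /l/, /ŋ/, /z/, /h/; each receives one epenthetic vowel.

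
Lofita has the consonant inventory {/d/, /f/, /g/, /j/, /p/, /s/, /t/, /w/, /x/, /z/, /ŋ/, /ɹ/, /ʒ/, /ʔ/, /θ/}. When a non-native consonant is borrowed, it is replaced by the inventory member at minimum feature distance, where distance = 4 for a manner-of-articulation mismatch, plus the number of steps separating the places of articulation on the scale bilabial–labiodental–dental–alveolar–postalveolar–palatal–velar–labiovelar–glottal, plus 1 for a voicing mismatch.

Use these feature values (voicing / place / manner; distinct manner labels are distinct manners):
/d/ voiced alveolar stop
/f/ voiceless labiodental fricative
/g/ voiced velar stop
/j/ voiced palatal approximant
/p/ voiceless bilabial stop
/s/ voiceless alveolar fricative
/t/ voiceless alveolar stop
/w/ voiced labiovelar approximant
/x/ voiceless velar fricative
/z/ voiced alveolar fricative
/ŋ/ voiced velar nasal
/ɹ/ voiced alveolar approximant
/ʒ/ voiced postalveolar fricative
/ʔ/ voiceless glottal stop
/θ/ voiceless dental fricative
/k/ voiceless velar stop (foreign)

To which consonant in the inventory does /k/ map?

/g/ is closest: same manner (stop), place distance 0 (velar→velar), voicing differs (+1); total 1. Next closest is /ʔ/ at distance 2.

g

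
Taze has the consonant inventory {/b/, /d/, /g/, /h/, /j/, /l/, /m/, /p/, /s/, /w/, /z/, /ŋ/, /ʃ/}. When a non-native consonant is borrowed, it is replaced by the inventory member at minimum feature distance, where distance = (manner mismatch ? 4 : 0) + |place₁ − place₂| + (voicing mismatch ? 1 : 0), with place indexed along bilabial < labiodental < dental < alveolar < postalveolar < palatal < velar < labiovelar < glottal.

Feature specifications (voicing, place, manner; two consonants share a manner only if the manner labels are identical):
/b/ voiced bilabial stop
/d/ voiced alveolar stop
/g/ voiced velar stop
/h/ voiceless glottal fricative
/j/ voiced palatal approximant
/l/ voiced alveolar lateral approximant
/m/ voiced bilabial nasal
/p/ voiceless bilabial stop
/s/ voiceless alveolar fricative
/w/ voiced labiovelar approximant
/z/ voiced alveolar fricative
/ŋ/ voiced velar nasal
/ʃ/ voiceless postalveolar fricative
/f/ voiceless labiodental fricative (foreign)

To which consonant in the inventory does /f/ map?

/s/ is closest: same manner (fricative), place distance 2 (labiodental→alveolar), same voicing; total 2. Next closest is /z/ at distance 3.

s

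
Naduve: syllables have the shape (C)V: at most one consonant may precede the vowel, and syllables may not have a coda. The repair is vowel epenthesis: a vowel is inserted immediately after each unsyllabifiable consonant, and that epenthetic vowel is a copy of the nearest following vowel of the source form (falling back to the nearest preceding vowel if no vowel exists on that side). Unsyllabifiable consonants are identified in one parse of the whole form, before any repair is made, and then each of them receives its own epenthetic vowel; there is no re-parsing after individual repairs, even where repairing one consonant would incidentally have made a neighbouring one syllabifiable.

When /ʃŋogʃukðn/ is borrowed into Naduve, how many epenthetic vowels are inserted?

5

The unsyllabifiable consonants are /ʃ/, /g/, /k/, /ð/, /n/; each receives one epenthetic vowel.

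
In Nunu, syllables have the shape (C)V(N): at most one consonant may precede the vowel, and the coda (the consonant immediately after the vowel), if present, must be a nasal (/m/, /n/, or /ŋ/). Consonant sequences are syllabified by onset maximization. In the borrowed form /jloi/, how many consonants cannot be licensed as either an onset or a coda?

Syllabifying with onset maximization leaves /j/ stranded (only a nasal (/m/, /n/, or /ŋ/) is licensed in coda position; onsets are limited to one consonant).

1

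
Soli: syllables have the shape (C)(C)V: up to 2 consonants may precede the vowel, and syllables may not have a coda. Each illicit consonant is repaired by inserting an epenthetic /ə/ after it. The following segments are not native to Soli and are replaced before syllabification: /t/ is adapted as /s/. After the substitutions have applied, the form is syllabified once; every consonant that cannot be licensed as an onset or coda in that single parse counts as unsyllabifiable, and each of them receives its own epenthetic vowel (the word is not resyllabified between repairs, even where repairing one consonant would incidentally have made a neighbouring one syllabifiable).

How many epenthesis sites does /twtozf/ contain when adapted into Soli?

After substitution the input is /swsozf/.
The unsyllabifiable consonants are /s/, /z/, /f/; each receives one epenthetic vowel.

3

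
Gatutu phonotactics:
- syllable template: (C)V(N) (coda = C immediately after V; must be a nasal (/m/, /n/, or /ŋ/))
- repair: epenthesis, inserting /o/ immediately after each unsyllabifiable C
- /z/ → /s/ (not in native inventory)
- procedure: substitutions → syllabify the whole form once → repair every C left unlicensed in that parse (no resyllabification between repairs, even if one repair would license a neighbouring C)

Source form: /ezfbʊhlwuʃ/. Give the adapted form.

esofobʊholowuʃo

Substitution: /z/ → /s/, giving /esfbʊhlwuʃ/.
The consonants /s/, /f/, /h/, /l/, /ʃ/ cannot be parsed into a legal (C)V(N) syllable (only a nasal (/m/, /n/, or /ŋ/) is licensed in coda position; onsets are limited to one consonant).
Epenthesis after each stranded consonant: /s/ → /so/, /f/ → /fo/, /h/ → /ho/, /l/ → /lo/, /ʃ/ → /ʃo/.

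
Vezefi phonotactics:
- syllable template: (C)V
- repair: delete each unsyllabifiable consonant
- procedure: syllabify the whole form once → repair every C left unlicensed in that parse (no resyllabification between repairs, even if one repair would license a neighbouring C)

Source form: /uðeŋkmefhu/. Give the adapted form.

The consonants /ŋ/, /k/, /f/ cannot be parsed into a legal (C)V syllable (no codas are permitted; onsets are limited to one consonant).
Each unlicensed consonant is deleted: /ŋ/, /k/, /f/.

uðemehu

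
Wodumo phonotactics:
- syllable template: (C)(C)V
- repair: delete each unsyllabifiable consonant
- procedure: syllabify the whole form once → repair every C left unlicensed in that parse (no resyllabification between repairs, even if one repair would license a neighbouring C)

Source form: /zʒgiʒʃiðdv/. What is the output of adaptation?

Under (C)(C)V, the unsyllabifiable consonants are /z/, /ð/, /d/, /v/ (no codas are permitted; onsets may contain at most 2 consonants).
Deleting the stranded consonants removes /z/, /ð/, /d/, /v/.

ʒgiʒʃi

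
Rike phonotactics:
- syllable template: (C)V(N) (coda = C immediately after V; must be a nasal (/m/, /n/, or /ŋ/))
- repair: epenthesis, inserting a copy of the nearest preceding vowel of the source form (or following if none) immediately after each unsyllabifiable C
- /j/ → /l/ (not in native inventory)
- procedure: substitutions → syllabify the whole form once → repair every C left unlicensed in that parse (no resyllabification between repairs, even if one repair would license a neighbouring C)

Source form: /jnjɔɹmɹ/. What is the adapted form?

Substitution: /j/ → /l/, giving /lnlɔɹmɹ/.
The consonants /l/, /n/, /ɹ/, /m/, /ɹ/ cannot be parsed into a legal (C)V(N) syllable (only a nasal (/m/, /n/, or /ŋ/) is licensed in coda position; onsets are limited to one consonant).
Each unlicensed consonant becomes the onset of a new syllable: /l/ → /lɔ/, /n/ → /nɔ/, /ɹ/ → /ɹɔ/, /m/ → /mɔ/, /ɹ/ → /ɹɔ/.

lɔnɔlɔɹɔmɔɹɔ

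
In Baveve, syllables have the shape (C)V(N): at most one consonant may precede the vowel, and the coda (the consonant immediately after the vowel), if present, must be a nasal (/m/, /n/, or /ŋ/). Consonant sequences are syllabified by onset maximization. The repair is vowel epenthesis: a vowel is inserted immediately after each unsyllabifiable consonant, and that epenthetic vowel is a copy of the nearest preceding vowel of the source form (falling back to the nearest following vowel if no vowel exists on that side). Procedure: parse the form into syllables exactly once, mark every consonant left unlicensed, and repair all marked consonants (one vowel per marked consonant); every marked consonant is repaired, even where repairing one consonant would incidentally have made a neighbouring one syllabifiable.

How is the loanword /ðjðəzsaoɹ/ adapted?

Under (C)V(N), the unsyllabifiable consonants are /ð/, /j/, /z/, /ɹ/ (only a nasal (/m/, /n/, or /ŋ/) is licensed in coda position; onsets are limited to one consonant).
Inserting the epenthetic vowel yields /ð/ → /ðə/, /j/ → /jə/, /z/ → /zə/, /ɹ/ → /ɹo/.

ðəjəðəzəsaoɹo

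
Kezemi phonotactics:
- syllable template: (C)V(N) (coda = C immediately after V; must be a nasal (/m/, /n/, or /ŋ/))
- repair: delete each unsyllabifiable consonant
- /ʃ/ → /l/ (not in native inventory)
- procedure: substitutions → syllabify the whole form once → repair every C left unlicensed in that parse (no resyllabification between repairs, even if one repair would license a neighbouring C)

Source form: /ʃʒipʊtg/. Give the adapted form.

ʒipʊ

Substitution: /ʃ/ → /l/, giving /lʒipʊtg/.
The consonants /l/, /t/, /g/ cannot be parsed into a legal (C)V(N) syllable (only a nasal (/m/, /n/, or /ŋ/) is licensed in coda position; onsets are limited to one consonant).
Deleting the stranded consonants removes /l/, /t/, /g/.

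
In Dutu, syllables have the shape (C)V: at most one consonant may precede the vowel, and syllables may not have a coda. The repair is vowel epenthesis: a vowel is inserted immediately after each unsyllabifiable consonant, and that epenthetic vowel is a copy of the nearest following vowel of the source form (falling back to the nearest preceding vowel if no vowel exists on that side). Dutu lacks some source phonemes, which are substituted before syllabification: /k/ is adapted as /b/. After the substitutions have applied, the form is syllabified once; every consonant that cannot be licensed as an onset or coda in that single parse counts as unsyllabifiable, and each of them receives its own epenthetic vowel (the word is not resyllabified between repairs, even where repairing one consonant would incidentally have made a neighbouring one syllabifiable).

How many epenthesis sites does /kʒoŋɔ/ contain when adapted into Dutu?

After substitution the input is /bʒoŋɔ/.
The unsyllabifiable consonants are /b/; each receives one epenthetic vowel.

1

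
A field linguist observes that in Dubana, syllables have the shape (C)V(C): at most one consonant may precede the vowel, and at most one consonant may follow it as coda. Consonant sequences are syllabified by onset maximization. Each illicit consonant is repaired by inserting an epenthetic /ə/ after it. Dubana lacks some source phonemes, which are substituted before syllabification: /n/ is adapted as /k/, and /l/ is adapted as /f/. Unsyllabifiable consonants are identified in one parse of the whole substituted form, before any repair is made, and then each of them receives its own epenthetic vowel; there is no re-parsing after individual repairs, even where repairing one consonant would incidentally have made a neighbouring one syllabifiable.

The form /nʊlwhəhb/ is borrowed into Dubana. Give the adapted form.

Substitution: /n/ → /k/, /l/ → /f/, giving /kʊfwhəhb/.
The consonants /w/, /b/ cannot be parsed into a legal (C)V(C) syllable (at most one coda consonant is licensed; onsets are limited to one consonant).
Epenthesis after each stranded consonant: /w/ → /wə/, /b/ → /bə/.

kʊfwəhəhbə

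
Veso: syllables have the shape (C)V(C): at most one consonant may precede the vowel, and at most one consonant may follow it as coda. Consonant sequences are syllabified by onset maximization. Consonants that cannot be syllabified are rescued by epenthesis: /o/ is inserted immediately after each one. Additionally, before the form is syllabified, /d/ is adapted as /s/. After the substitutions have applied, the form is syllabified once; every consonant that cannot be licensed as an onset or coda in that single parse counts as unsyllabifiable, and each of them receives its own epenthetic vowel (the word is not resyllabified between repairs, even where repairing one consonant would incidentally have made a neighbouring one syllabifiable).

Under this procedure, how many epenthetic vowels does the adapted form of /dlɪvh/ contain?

2

After substitution the input is /slɪvh/.
The unsyllabifiable consonants are /s/, /h/; each receives one epenthetic vowel.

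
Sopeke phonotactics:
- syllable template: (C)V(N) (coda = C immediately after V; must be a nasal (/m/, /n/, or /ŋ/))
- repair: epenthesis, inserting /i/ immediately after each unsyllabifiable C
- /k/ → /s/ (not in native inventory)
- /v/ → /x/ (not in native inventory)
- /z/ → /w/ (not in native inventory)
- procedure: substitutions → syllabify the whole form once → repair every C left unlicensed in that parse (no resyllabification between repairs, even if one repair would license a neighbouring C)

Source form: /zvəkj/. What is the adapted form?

wixəsiji

Substitution: /z/ → /w/, /v/ → /x/, /k/ → /s/, giving /wxəsj/.
Syllabifying with onset maximization leaves /w/, /s/, /j/ stranded (only a nasal (/m/, /n/, or /ŋ/) is licensed in coda position; onsets are limited to one consonant).
Each unlicensed consonant becomes the onset of a new syllable: /w/ → /wi/, /s/ → /si/, /j/ → /ji/.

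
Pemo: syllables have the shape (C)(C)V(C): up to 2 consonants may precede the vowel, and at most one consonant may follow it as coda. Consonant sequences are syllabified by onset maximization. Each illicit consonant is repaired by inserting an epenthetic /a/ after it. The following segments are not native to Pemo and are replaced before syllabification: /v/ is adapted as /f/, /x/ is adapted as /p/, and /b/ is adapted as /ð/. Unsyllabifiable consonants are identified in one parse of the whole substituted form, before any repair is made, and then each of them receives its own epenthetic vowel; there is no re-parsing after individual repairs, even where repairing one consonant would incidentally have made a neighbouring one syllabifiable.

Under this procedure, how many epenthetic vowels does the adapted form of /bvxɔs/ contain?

1

After substitution the input is /ðfpɔs/.
The unsyllabifiable consonants are /ð/; each receives one epenthetic vowel.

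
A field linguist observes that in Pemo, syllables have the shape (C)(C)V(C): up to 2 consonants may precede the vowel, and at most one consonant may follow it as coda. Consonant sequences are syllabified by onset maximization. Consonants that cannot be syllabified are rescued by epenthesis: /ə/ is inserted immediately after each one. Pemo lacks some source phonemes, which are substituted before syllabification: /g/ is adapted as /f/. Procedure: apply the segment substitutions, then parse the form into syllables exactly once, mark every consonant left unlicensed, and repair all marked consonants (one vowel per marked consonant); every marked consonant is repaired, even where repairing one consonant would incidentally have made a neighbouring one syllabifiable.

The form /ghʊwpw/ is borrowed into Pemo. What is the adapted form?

fhʊwpəwə

Substitution: /g/ → /f/, giving /fhʊwpw/.
Syllabifying with onset maximization leaves /p/, /w/ stranded (at most one coda consonant is licensed; onsets may contain at most 2 consonants).
Each unlicensed consonant becomes the onset of a new syllable: /p/ → /pə/, /w/ → /wə/.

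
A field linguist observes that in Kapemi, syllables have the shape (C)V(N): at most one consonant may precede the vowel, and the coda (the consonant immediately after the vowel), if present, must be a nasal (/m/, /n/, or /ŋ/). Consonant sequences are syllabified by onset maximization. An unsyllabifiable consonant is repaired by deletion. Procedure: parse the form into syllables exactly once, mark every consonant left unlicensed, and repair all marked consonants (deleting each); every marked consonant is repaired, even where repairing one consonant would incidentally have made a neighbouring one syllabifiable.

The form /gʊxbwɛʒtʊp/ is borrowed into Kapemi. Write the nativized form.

gʊwɛtʊ

Under (C)V(N), the unsyllabifiable consonants are /x/, /b/, /ʒ/, /p/ (only a nasal (/m/, /n/, or /ŋ/) is licensed in coda position; onsets are limited to one consonant).
Each unlicensed consonant is deleted: /x/, /b/, /ʒ/, /p/.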